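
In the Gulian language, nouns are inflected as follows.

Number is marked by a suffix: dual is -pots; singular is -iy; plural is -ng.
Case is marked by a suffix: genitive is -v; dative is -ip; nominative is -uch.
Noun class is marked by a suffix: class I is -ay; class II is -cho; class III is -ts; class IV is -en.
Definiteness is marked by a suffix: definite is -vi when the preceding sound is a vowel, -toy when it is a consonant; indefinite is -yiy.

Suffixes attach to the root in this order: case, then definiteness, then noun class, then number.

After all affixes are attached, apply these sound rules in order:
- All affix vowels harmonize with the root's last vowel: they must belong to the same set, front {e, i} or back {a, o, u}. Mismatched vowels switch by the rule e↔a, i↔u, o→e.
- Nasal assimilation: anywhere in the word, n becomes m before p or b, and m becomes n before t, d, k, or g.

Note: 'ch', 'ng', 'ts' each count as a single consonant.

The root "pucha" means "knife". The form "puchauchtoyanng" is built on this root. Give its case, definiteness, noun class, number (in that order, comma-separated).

nominative, definite, class IV, plural

Segment: pucha-uch-toy-en-ng.
case: -uch → nominative.
definiteness: -vi/toy → definite.
noun class: -en → class IV.
number: -ng → plural.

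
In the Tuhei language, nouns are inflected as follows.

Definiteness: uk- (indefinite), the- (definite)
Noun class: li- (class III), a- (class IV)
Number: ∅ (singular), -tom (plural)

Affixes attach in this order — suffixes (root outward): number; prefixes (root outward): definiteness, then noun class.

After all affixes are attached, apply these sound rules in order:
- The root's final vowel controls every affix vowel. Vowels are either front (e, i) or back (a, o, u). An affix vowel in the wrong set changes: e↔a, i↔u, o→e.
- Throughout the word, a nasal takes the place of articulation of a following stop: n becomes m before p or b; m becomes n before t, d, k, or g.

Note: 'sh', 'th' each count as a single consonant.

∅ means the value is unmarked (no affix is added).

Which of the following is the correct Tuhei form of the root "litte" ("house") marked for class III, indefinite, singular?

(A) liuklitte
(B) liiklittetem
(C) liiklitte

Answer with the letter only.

number = singular: zero marking, form stays litte.
Attach definiteness indefinite uk- → uklitte.
Attach noun class class III li- → liuklitte.
Apply vowel harmony: liuklitte → liiklitte.
Nasal assimilation: no change.
So the correct form is liiklitte, option (C).
(B) liiklittetem is wrong: it uses plural instead of singular for number.
(A) liuklitte is wrong: it fails to apply the sound rule(s).

C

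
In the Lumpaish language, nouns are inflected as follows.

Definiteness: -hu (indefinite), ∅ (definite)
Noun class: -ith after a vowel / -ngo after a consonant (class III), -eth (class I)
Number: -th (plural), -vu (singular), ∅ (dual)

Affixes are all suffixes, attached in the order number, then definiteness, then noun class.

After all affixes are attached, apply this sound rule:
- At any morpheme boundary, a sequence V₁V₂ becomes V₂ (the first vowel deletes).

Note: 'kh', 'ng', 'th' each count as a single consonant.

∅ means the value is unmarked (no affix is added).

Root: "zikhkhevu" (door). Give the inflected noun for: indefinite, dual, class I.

number = dual: zero marking, form stays zikhkhevu.
Attach definiteness indefinite -hu → zikhkhevuhu.
Attach noun class class I -eth → zikhkhevuhueth.
Apply vowel deletion: zikhkhevuhueth → zikhkhevuheth.

zikhkhevuheth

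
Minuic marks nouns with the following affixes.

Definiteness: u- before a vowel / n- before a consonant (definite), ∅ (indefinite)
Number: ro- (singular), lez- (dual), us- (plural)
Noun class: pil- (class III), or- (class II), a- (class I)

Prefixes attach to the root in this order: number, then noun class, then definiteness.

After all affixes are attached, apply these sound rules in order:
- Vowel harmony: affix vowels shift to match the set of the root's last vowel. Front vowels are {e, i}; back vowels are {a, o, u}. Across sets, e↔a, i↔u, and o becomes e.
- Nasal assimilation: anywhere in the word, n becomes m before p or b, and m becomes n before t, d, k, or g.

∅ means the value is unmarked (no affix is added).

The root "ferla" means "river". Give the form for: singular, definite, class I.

uaroferla

Attach number singular ro- → roferla.
Attach noun class class I a- → aroferla.
Attach definiteness definite u- (before vowel 'a') → uaroferla.
Vowel harmony: no change.
Nasal assimilation: no change.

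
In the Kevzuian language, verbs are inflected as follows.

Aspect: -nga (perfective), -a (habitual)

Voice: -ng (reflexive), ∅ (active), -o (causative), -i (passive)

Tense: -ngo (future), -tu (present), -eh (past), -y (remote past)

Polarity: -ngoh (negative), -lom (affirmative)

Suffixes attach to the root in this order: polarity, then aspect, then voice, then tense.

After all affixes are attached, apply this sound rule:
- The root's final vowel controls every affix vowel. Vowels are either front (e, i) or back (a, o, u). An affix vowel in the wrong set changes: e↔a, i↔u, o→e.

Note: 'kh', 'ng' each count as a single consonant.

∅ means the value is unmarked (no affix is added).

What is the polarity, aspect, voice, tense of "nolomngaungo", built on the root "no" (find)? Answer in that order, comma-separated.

affirmative, perfective, passive, future

Segment: no-lom-nga-i-ngo.
polarity: -lom → affirmative.
aspect: -nga → perfective.
voice: -i → passive.
tense: -ngo → future.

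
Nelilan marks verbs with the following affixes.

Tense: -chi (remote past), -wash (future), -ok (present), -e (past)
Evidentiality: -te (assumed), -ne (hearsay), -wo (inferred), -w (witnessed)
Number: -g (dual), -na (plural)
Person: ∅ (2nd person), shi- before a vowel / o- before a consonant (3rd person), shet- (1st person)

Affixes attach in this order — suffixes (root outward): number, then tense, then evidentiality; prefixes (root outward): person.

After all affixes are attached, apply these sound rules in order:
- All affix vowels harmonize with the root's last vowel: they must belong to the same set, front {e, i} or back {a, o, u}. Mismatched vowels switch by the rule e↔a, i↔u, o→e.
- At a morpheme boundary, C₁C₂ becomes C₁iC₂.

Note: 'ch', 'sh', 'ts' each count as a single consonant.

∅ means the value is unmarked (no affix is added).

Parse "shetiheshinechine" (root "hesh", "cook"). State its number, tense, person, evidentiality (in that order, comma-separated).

plural, remote past, 1st person, hearsay

Segment: shet-hesh-na-chi-ne.
number: -na → plural.
tense: -chi → remote past.
person: shet- → 1st person.
evidentiality: -ne → hearsay.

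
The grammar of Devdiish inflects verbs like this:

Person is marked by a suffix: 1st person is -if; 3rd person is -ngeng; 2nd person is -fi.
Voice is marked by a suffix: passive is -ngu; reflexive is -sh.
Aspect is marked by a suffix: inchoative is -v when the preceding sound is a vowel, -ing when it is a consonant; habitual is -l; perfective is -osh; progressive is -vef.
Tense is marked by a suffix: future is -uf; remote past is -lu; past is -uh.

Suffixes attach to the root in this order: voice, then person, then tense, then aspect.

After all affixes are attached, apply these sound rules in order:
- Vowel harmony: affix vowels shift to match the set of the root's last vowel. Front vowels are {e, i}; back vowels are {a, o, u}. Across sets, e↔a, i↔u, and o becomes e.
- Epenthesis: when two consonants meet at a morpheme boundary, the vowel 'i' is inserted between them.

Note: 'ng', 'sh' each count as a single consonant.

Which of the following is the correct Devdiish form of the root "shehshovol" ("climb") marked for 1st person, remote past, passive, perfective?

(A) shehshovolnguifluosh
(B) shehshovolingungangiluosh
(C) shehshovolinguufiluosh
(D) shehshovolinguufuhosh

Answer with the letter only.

Attach voice passive -ngu → shehshovolngu.
Attach person 1st person -if → shehshovolnguif.
Attach tense remote past -lu → shehshovolnguiflu.
Attach aspect perfective -osh → shehshovolnguifluosh.
Apply vowel harmony: shehshovolnguifluosh → shehshovolnguufluosh.
Apply epenthesis: shehshovolnguufluosh → shehshovolinguufiluosh.
So the correct form is shehshovolinguufiluosh, option (C).
(B) shehshovolingungangiluosh is wrong: it uses 3rd person instead of 1st person for person.
(A) shehshovolnguifluosh is wrong: it fails to apply the sound rule(s).
(D) shehshovolinguufuhosh is wrong: it uses past instead of remote past for tense.

C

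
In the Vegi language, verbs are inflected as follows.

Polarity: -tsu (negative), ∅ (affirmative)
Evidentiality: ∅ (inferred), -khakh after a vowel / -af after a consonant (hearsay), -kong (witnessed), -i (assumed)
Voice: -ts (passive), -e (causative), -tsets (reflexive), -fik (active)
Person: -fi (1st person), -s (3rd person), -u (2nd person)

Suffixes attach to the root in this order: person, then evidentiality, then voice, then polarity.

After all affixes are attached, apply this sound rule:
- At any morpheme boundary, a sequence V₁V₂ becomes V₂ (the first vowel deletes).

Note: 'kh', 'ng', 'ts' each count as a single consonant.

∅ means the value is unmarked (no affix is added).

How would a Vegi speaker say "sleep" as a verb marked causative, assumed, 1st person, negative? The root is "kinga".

Attach person 1st person -fi → kingafi.
Attach evidentiality assumed -i → kingafii.
Attach voice causative -e → kingafiie.
Attach polarity negative -tsu → kingafiietsu.
Apply vowel deletion: kingafiietsu → kingafetsu.

kingafetsu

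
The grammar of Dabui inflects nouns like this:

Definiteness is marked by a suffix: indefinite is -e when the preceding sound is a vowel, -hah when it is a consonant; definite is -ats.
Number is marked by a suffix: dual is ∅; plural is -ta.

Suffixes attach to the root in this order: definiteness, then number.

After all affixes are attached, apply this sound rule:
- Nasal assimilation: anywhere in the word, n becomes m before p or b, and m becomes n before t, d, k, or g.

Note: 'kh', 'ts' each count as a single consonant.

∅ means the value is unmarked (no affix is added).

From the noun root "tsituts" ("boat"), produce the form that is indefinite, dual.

Attach definiteness indefinite -hah (after consonant 'ts') → tsitutshah.
number = dual: zero marking, form stays tsitutshah.
Nasal assimilation: no change.

tsitutshah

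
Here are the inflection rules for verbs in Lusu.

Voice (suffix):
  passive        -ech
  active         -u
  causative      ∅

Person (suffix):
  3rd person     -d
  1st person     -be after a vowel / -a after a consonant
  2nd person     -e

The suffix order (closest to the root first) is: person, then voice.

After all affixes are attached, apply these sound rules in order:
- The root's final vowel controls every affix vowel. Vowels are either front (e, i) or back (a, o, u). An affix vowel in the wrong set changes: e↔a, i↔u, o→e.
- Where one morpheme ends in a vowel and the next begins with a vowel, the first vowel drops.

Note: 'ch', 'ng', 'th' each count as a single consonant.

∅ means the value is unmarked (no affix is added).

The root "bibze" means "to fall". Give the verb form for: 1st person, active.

Attach person 1st person -be (after vowel 'e') → bibzebe.
Attach voice active -u → bibzebeu.
Apply vowel harmony: bibzebeu → bibzebei.
Apply vowel deletion: bibzebei → bibzebi.

bibzebi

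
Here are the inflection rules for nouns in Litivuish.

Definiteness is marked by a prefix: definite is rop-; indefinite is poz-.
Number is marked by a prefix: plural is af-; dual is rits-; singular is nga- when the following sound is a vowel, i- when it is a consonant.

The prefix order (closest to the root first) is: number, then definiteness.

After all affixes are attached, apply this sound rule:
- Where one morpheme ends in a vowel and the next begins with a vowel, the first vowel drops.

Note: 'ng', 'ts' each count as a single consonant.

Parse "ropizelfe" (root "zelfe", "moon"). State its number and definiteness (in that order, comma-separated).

singular, definite

Segment: rop-i-zelfe.
number: nga/i- → singular.
definiteness: rop- → definite.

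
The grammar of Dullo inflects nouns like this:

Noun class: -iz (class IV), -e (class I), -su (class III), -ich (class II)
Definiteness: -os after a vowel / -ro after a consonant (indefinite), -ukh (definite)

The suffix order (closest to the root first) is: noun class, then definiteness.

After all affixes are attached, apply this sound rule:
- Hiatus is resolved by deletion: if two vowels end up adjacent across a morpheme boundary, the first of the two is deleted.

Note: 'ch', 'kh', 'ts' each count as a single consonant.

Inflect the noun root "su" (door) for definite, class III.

susukh

Attach noun class class III -su → susu.
Attach definiteness definite -ukh → susuukh.
Apply vowel deletion: susuukh → susukh.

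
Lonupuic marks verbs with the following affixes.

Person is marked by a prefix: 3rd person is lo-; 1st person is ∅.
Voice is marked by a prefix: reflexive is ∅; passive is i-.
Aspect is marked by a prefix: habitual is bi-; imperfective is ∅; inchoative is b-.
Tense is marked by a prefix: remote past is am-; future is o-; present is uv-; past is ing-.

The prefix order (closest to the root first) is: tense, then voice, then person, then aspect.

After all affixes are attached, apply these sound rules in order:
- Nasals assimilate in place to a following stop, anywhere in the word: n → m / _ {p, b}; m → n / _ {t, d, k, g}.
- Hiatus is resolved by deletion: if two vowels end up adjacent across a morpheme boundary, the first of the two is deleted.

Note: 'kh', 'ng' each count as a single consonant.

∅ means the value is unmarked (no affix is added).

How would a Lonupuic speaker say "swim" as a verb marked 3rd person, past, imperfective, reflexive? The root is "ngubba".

lingngubba

Attach tense past ing- → ingngubba.
voice = reflexive: zero marking, form stays ingngubba.
Attach person 3rd person lo- → loingngubba.
aspect = imperfective: zero marking, form stays loingngubba.
Nasal assimilation: no change.
Apply vowel deletion: loingngubba → lingngubba.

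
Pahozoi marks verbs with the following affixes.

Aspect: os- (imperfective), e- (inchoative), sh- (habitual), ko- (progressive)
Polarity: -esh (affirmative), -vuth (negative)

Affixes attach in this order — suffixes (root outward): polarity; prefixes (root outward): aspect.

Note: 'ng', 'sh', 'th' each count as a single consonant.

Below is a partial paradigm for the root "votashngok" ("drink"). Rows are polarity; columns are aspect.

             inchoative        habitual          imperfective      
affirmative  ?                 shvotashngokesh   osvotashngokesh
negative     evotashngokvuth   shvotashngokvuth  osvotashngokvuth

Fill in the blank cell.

evotashngokesh

Attach aspect inchoative e- → evotashngok.
Attach polarity affirmative -esh → evotashngokesh.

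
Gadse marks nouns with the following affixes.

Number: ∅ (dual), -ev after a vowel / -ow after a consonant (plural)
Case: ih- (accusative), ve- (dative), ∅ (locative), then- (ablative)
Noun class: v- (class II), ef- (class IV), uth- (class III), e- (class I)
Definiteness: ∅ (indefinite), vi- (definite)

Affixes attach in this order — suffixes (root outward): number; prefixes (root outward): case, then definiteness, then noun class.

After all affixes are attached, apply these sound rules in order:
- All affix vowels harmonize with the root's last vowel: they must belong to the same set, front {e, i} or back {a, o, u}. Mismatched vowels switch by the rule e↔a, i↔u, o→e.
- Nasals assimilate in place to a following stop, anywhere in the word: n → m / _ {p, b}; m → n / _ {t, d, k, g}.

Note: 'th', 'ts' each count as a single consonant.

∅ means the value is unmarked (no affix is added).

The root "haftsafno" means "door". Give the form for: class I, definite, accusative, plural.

avuuhhaftsafnoav

Attach case accusative ih- → ihhaftsafno.
Attach definiteness definite vi- → viihhaftsafno.
Attach noun class class I e- → eviihhaftsafno.
Attach number plural -ev (after vowel 'o') → eviihhaftsafnoev.
Apply vowel harmony: eviihhaftsafnoev → avuuhhaftsafnoav.
Nasal assimilation: no change.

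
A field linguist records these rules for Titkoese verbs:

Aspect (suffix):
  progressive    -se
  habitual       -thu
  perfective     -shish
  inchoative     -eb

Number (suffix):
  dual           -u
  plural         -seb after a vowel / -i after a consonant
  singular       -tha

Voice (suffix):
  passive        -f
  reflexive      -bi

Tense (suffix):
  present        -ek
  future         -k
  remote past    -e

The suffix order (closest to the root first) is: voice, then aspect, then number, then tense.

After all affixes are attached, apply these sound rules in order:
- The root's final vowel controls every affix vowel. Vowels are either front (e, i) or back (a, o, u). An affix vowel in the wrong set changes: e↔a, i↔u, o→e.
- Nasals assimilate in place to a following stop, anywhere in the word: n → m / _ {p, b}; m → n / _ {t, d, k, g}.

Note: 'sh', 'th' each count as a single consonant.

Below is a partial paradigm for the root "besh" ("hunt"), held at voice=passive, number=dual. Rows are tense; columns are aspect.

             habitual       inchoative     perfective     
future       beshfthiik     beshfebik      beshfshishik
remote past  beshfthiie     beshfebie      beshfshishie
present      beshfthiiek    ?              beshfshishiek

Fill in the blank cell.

beshfebiek

Attach voice passive -f → beshf.
Attach aspect inchoative -eb → beshfeb.
Attach number dual -u → beshfebu.
Attach tense present -ek → beshfebuek.
Apply vowel harmony: beshfebuek → beshfebiek.
Nasal assimilation: no change.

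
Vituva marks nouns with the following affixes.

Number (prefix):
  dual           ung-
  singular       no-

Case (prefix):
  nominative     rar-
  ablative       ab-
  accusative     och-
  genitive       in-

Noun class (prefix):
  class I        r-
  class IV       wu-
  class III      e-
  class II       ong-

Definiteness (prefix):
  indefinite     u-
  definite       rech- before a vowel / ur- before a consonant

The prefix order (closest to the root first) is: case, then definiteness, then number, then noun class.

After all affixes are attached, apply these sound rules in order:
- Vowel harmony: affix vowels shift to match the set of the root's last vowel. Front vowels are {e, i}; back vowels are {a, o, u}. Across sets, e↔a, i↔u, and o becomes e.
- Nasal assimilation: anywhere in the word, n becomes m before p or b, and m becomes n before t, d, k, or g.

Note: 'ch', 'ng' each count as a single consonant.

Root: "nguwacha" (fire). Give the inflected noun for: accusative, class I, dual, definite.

rungrachochnguwacha

Attach case accusative och- → ochnguwacha.
Attach definiteness definite rech- (before vowel 'o') → rechochnguwacha.
Attach number dual ung- → ungrechochnguwacha.
Attach noun class class I r- → rungrechochnguwacha.
Apply vowel harmony: rungrechochnguwacha → rungrachochnguwacha.
Nasal assimilation: no change.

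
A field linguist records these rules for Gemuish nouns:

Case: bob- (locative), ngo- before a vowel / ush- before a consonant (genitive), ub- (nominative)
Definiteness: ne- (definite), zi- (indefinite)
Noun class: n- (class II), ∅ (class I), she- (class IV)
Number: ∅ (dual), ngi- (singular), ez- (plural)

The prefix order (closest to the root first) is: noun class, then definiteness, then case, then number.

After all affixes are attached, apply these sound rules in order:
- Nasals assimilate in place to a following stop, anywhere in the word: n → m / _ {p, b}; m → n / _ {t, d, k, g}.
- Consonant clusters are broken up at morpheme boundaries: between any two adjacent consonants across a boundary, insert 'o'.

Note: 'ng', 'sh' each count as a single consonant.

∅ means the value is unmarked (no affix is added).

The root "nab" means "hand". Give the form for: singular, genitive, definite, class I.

noun class = class I: zero marking, form stays nab.
Attach definiteness definite ne- → nenab.
Attach case genitive ush- (before consonant 'n') → ushnenab.
Attach number singular ngi- → ngiushnenab.
Nasal assimilation: no change.
Apply epenthesis: ngiushnenab → ngiushonenab.

ngiushonenab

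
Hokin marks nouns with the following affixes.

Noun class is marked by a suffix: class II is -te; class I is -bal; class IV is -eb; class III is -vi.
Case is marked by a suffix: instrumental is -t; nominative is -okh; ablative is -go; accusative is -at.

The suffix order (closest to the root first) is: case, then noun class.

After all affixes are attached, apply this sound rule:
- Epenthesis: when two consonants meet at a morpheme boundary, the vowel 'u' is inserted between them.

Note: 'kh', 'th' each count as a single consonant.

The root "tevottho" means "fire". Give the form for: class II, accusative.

tevotthoatute

Attach case accusative -at → tevotthoat.
Attach noun class class II -te → tevotthoatte.
Apply epenthesis: tevotthoatte → tevotthoatute.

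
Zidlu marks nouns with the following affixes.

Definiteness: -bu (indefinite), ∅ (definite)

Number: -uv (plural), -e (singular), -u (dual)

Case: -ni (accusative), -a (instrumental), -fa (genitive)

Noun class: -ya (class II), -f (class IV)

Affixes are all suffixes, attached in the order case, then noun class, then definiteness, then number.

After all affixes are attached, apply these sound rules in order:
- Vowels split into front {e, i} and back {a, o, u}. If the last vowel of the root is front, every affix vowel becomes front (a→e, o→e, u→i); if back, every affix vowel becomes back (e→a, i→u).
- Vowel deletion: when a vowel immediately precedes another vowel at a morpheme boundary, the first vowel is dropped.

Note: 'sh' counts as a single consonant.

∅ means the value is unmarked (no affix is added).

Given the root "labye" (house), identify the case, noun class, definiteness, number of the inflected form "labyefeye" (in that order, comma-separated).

Segment: labye-fa-ya-e.
case: -fa → genitive.
noun class: -ya → class II.
definiteness: ∅ → definite.
number: -e → singular.

genitive, class II, definite, singular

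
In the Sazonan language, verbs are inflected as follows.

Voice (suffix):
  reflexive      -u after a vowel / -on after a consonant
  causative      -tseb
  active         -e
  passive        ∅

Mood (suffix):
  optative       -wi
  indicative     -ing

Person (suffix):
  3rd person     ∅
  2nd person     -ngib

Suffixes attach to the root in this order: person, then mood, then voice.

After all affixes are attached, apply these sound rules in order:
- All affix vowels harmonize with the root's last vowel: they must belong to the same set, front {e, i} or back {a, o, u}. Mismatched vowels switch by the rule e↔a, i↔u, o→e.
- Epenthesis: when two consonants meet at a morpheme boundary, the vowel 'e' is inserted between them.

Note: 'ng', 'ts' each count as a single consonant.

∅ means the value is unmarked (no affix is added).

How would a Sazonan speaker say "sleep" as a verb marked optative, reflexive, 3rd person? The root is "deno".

denowuu

person = 3rd person: zero marking, form stays deno.
Attach mood optative -wi → denowi.
Attach voice reflexive -u (after vowel 'i') → denowiu.
Apply vowel harmony: denowiu → denowuu.
Epenthesis: no change.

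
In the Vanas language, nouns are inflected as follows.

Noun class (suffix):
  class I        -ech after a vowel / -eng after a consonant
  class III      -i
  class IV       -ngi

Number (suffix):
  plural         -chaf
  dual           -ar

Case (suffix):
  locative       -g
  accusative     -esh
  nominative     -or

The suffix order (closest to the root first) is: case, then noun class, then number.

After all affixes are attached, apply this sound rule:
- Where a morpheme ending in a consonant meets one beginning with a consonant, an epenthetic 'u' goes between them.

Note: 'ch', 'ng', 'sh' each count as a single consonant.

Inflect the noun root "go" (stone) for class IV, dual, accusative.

Attach case accusative -esh → goesh.
Attach noun class class IV -ngi → goeshngi.
Attach number dual -ar → goeshngiar.
Apply epenthesis: goeshngiar → goeshungiar.

goeshungiar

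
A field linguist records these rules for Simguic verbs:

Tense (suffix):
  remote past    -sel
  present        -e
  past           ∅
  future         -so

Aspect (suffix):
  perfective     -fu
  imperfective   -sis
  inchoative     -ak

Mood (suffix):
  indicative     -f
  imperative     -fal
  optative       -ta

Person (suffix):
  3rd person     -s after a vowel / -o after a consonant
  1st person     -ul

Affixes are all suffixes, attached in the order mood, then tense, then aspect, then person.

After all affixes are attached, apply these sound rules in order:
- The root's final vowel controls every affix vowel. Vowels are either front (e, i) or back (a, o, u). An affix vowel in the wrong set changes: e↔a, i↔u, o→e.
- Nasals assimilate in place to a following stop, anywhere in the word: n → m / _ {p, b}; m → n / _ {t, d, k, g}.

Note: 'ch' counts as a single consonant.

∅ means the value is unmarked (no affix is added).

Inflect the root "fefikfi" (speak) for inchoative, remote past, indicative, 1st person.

fefikfifselekil

Attach mood indicative -f → fefikfif.
Attach tense remote past -sel → fefikfifsel.
Attach aspect inchoative -ak → fefikfifselak.
Attach person 1st person -ul → fefikfifselakul.
Apply vowel harmony: fefikfifselakul → fefikfifselekil.
Nasal assimilation: no change.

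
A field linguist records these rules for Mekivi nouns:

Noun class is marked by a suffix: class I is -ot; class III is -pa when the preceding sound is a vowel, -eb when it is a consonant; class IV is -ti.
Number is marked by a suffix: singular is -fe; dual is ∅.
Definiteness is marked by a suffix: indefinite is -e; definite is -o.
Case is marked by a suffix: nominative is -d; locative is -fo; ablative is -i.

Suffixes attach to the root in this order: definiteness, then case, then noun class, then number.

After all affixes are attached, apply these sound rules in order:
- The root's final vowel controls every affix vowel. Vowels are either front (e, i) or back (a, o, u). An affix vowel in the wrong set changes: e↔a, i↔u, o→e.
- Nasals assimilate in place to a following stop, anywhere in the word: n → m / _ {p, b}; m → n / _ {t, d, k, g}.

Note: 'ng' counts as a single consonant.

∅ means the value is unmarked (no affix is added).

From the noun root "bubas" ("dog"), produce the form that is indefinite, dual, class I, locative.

Attach definiteness indefinite -e → bubase.
Attach case locative -fo → bubasefo.
Attach noun class class I -ot → bubasefoot.
number = dual: zero marking, form stays bubasefoot.
Apply vowel harmony: bubasefoot → bubasafoot.
Nasal assimilation: no change.

bubasafoot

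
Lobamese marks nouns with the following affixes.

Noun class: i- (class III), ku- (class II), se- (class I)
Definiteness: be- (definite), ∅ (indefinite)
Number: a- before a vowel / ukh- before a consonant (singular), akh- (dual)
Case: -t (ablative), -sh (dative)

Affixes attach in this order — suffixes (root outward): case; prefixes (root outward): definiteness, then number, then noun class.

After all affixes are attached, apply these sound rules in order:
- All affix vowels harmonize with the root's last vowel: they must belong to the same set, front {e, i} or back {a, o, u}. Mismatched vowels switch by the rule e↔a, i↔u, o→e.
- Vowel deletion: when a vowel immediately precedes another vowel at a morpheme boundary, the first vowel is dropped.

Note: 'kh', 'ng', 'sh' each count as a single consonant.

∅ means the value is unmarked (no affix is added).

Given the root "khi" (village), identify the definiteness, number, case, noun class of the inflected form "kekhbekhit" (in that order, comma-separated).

definite, dual, ablative, class II

Segment: ku-akh-be-khi-t.
definiteness: be- → definite.
number: akh- → dual.
case: -t → ablative.
noun class: ku- → class II.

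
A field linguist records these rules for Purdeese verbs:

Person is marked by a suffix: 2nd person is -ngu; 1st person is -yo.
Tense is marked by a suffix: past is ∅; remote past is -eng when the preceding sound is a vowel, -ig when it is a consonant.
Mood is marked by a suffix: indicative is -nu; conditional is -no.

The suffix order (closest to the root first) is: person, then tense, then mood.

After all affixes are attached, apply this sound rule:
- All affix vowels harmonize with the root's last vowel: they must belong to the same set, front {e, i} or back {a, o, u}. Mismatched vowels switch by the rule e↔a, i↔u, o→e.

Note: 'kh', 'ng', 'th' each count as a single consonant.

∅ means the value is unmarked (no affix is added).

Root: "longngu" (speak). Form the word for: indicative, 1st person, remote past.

longnguyoangnu

Attach person 1st person -yo → longnguyo.
Attach tense remote past -eng (after vowel 'o') → longnguyoeng.
Attach mood indicative -nu → longnguyoengnu.
Apply vowel harmony: longnguyoengnu → longnguyoangnu.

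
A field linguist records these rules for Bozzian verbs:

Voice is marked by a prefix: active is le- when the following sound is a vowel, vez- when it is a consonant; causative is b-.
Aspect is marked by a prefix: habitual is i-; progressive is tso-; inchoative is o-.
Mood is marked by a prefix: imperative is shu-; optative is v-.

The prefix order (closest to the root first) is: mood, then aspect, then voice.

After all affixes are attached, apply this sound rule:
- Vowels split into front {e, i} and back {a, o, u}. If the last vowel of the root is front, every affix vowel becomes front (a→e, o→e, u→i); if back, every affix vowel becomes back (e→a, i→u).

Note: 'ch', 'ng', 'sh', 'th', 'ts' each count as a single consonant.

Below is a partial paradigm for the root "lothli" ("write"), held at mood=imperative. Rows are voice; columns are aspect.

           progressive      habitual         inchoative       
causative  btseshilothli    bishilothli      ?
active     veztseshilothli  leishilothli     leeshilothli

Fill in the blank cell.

beshilothli

Attach mood imperative shu- → shulothli.
Attach aspect inchoative o- → oshulothli.
Attach voice causative b- → boshulothli.
Apply vowel harmony: boshulothli → beshilothli.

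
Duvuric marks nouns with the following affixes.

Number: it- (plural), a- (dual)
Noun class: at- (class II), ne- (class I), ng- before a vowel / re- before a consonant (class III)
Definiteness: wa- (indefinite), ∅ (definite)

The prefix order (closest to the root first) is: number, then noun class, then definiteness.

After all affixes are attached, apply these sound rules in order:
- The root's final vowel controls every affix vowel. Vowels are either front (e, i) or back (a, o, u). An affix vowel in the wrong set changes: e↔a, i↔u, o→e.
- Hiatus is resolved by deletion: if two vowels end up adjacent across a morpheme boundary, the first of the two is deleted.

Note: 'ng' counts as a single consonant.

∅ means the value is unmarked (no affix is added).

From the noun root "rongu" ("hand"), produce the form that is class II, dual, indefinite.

watarongu

Attach number dual a- → arongu.
Attach noun class class II at- → atarongu.
Attach definiteness indefinite wa- → waatarongu.
Vowel harmony: no change.
Apply vowel deletion: waatarongu → watarongu.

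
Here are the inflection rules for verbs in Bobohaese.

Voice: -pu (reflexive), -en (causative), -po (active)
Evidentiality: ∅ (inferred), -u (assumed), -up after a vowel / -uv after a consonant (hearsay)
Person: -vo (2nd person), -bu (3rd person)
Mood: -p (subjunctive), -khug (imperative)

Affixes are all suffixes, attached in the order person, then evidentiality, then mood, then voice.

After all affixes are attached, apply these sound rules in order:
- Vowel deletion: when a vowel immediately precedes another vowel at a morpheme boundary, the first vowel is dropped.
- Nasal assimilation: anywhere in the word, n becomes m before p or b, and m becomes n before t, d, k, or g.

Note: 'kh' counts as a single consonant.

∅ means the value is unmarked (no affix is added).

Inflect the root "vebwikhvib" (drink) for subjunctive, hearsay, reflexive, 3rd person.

vebwikhvibbupppu

Attach person 3rd person -bu → vebwikhvibbu.
Attach evidentiality hearsay -up (after vowel 'u') → vebwikhvibbuup.
Attach mood subjunctive -p → vebwikhvibbuupp.
Attach voice reflexive -pu → vebwikhvibbuupppu.
Apply vowel deletion: vebwikhvibbuupppu → vebwikhvibbupppu.
Nasal assimilation: no change.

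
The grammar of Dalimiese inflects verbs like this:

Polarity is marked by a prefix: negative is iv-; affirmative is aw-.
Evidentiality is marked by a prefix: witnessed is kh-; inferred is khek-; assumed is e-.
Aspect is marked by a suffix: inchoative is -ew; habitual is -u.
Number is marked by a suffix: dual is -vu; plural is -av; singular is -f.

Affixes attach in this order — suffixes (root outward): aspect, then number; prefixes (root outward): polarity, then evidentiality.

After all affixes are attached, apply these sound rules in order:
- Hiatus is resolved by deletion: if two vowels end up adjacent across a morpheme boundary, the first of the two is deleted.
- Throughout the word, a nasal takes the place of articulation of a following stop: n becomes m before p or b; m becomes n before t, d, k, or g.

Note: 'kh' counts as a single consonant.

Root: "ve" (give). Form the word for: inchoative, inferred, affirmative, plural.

Attach polarity affirmative aw- → awve.
Attach evidentiality inferred khek- → khekawve.
Attach aspect inchoative -ew → khekawveew.
Attach number plural -av → khekawveewav.
Apply vowel deletion: khekawveewav → khekawvewav.
Nasal assimilation: no change.

khekawvewav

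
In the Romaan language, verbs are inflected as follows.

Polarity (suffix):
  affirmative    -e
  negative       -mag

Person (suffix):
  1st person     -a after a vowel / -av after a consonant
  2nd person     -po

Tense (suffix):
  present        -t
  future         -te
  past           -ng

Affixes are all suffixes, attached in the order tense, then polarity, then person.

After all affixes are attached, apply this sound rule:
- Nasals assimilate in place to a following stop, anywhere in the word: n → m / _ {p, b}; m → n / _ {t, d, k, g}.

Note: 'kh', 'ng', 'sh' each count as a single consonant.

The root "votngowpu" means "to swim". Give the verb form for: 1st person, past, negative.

votngowpungmagav

Attach tense past -ng → votngowpung.
Attach polarity negative -mag → votngowpungmag.
Attach person 1st person -av (after consonant 'g') → votngowpungmagav.
Nasal assimilation: no change.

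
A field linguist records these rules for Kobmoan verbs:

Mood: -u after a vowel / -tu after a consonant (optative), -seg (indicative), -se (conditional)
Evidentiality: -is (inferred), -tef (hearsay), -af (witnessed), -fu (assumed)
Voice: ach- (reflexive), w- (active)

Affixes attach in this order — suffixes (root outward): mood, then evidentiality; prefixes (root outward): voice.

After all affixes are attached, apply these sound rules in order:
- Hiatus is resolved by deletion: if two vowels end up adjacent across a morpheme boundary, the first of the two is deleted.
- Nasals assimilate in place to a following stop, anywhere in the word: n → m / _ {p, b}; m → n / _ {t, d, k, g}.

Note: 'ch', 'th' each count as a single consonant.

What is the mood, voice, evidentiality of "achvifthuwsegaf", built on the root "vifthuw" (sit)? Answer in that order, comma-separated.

indicative, reflexive, witnessed

Segment: ach-vifthuw-seg-af.
mood: -seg → indicative.
voice: ach- → reflexive.
evidentiality: -af → witnessed.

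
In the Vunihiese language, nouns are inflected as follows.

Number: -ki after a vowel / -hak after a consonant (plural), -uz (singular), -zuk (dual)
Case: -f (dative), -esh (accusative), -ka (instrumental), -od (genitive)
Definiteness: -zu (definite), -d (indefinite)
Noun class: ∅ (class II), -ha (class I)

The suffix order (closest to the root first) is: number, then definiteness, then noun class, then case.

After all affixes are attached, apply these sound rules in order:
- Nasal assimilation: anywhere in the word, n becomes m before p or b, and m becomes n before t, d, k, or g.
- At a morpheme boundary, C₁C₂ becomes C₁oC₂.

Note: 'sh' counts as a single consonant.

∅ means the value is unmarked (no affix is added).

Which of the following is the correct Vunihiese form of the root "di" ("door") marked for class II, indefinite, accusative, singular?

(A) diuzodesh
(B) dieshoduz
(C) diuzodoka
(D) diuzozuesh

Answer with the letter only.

Attach number singular -uz → diuz.
Attach definiteness indefinite -d → diuzd.
noun class = class II: zero marking, form stays diuzd.
Attach case accusative -esh → diuzdesh.
Nasal assimilation: no change.
Apply epenthesis: diuzdesh → diuzodesh.
So the correct form is diuzodesh, option (A).
(C) diuzodoka is wrong: it uses instrumental instead of accusative for case.
(B) dieshoduz is wrong: it has the affixes in the wrong order.
(D) diuzozuesh is wrong: it uses definite instead of indefinite for definiteness.

A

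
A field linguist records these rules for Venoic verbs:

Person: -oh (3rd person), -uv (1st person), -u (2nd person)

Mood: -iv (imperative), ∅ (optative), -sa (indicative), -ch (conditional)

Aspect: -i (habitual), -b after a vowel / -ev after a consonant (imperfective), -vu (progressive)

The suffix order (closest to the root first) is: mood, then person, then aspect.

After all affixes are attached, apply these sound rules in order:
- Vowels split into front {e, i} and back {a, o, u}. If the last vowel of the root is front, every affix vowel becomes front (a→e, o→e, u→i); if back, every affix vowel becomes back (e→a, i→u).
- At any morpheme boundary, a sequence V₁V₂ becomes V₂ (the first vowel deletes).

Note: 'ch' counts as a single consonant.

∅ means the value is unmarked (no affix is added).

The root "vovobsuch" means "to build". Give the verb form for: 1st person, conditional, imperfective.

vovobsuchchuvav

Attach mood conditional -ch → vovobsuchch.
Attach person 1st person -uv → vovobsuchchuv.
Attach aspect imperfective -ev (after consonant 'v') → vovobsuchchuvev.
Apply vowel harmony: vovobsuchchuvev → vovobsuchchuvav.
Vowel deletion: no change.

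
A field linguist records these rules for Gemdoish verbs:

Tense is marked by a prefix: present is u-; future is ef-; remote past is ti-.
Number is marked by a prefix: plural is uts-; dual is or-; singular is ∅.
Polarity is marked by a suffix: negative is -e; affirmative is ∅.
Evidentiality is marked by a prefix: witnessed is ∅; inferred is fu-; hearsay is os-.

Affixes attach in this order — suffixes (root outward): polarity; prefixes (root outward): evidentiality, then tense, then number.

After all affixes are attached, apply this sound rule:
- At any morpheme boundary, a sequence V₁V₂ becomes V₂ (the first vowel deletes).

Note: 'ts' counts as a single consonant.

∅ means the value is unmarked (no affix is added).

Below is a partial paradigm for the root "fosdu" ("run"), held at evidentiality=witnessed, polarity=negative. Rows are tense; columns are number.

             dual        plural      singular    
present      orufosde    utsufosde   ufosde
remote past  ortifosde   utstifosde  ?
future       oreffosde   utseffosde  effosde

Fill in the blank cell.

evidentiality = witnessed: zero marking, form stays fosdu.
Attach tense remote past ti- → tifosdu.
Attach polarity negative -e → tifosdue.
number = singular: zero marking, form stays tifosdue.
Apply vowel deletion: tifosdue → tifosde.

tifosde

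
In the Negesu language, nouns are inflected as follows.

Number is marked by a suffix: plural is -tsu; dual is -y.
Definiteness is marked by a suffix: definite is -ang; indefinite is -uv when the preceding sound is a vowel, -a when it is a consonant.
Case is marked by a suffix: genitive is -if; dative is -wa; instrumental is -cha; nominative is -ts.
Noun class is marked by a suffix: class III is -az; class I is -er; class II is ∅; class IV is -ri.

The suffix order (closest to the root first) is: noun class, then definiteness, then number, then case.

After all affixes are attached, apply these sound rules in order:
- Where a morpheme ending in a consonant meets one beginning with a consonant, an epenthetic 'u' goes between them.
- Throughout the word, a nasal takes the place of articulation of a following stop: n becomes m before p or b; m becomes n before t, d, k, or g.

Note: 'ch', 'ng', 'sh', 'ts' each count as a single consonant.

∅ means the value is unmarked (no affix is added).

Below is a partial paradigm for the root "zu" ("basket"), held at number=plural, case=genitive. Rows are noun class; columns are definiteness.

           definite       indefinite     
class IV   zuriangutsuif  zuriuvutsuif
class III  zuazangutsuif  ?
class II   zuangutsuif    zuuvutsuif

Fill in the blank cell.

zuazatsuif

Attach noun class class III -az → zuaz.
Attach definiteness indefinite -a (after consonant 'z') → zuaza.
Attach number plural -tsu → zuazatsu.
Attach case genitive -if → zuazatsuif.
Epenthesis: no change.
Nasal assimilation: no change.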